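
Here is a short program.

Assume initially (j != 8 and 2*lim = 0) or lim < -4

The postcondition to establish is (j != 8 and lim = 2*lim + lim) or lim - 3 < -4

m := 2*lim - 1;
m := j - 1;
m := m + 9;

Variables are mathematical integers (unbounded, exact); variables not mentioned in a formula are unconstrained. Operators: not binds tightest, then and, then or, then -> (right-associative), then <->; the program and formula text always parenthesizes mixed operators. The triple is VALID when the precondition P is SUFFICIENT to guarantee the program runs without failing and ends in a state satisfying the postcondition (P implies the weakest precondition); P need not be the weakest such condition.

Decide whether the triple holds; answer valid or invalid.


Working backward. After the program, the postcondition (j != 8 and lim = 2*lim + lim) or lim - 3 < -4 must hold; in canonical form it is (j != 8 and 2*lim = 0) or lim < -1.
Before m := m + 9: (j != 8 and 2*lim = 0) or lim < -1
Before m := j - 1: (j != 8 and 2*lim = 0) or lim < -1
Before m := 2*lim - 1: (j != 8 and 2*lim = 0) or lim < -1
The weakest precondition is (j != 8 and 2*lim = 0) or lim < -1.
Check whether (j != 8 and 2*lim = 0) or lim < -4 implies it.
Every state satisfying the precondition satisfies the weakest precondition: the implication holds.
Answer: valid


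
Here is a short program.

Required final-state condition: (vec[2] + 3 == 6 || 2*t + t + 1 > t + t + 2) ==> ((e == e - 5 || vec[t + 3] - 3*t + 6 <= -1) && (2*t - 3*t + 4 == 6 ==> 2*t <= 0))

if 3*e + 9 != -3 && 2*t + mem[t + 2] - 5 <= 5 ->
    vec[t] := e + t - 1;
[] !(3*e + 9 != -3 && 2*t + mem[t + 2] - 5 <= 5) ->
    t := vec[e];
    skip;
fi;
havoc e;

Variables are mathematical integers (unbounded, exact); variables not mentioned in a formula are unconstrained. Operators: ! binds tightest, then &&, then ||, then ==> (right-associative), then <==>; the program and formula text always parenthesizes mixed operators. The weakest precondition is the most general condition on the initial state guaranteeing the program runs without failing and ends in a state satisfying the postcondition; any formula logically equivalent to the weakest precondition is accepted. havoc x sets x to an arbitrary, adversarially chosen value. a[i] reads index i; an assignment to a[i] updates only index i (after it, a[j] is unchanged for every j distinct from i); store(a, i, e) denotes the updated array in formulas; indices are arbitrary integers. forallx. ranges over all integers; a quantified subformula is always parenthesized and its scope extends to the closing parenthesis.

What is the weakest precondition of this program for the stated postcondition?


Working backward. After the program, the postcondition (vec[2] + 3 == 6 || 2*t + t + 1 > t + t + 2) ==> ((e == e - 5 || vec[t + 3] - 3*t + 6 <= -1) && (2*t - 3*t + 4 == 6 ==> 2*t <= 0)) must hold; in canonical form it is (vec[2] == 3 || t > 1) ==> (vec[t + 3] <= 3*t - 7 && (t == -2 ==> 2*t <= 0)).
Before havoc e: (vec[2] == 3 || t > 1) ==> (vec[t + 3] <= 3*t - 7 && (t == -2 ==> 2*t <= 0))
Then branch requires (store(vec, t, e + t - 1)[2] == 3 || t > 1) ==> (store(vec, t, e + t - 1)[t + 3] <= 3*t - 7 && (t == -2 ==> 2*t <= 0)); else branch requires (vec[2] == 3 || vec[e] > 1) ==> (vec[vec[e] + 3] <= 3*vec[e] - 7 && (vec[e] == -2 ==> 2*vec[e] <= 0)).
Before the if: ((3*e != -12 && mem[t + 2] + 2*t <= 10) ==> ((store(vec, t, e + t - 1)[2] == 3 || t > 1) ==> (store(vec, t, e + t - 1)[t + 3] <= 3*t - 7 && (t == -2 ==> 2*t <= 0)))) && ((!(3*e != -12 && mem[t + 2] + 2*t <= 10)) ==> ((vec[2] == 3 || vec[e] > 1) ==> (vec[vec[e] + 3] <= 3*vec[e] - 7 && (vec[e] == -2 ==> 2*vec[e] <= 0))))
Answer: WP = ((3*e != -12 && mem[t + 2] + 2*t <= 10) ==> ((store(vec, t, e + t - 1)[2] == 3 || t > 1) ==> (store(vec, t, e + t - 1)[t + 3] <= 3*t - 7 && (t == -2 ==> 2*t <= 0)))) && ((!(3*e != -12 && mem[t + 2] + 2*t <= 10)) ==> ((vec[2] == 3 || vec[e] > 1) ==> (vec[vec[e] + 3] <= 3*vec[e] - 7 && (vec[e] == -2 ==> 2*vec[e] <= 0))))


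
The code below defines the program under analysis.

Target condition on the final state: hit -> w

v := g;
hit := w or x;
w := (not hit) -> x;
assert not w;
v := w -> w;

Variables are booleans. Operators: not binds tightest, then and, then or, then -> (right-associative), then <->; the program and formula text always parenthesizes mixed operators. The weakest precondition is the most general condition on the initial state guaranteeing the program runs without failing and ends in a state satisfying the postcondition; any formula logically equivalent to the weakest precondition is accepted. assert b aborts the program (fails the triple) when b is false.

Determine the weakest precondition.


Working backward. After the program, hit -> w must hold.
Before v := w -> w: hit -> w
Before assert not w: (not w) and (hit -> w)
Before w := (not hit) -> x: (not ((not hit) -> x)) and (hit -> ((not hit) -> x))
Before hit := w or x: (not ((not (w or x)) -> x)) and ((w or x) -> ((not (w or x)) -> x))
Before v := g: (not ((not (w or x)) -> x)) and ((w or x) -> ((not (w or x)) -> x))
Answer: WP = (not ((not (w or x)) -> x)) and ((w or x) -> ((not (w or x)) -> x))


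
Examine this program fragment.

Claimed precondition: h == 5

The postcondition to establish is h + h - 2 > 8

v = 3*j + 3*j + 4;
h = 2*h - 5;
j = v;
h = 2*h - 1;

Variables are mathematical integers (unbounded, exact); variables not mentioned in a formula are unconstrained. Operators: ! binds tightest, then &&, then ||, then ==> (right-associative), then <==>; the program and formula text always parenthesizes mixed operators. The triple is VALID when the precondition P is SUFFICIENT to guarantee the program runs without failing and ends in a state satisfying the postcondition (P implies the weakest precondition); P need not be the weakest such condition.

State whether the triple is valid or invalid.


Working backward. After the program, the postcondition h + h - 2 > 8 must hold; in canonical form it is 2*h > 10.
Before h := 2*h - 1: 4*h > 12
Before j := v: 4*h > 12
Before h := 2*h - 5: 8*h > 32
Before v := 3*j + 3*j + 4: 8*h > 32
The weakest precondition is 8*h > 32.
Check whether h == 5 implies it.
Every state satisfying the precondition satisfies the weakest precondition: the implication holds.
Answer: valid


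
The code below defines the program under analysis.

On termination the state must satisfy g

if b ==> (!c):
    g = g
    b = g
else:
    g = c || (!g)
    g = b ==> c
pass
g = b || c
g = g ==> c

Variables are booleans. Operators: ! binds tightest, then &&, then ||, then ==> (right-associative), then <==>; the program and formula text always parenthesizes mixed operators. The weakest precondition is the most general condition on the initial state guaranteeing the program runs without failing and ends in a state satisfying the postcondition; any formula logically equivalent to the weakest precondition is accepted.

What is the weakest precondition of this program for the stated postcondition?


Working backward. After the program, g must hold.
Before g := g ==> c: g ==> c
Before g := b || c: (b || c) ==> c
Before skip: (b || c) ==> c
Then branch requires (g || c) ==> c; else branch requires (b || c) ==> c.
Before the if: ((b ==> (!c)) ==> ((g || c) ==> c)) && ((!(b ==> (!c))) ==> ((b || c) ==> c))
Answer: WP = ((b ==> (!c)) ==> ((g || c) ==> c)) && ((!(b ==> (!c))) ==> ((b || c) ==> c))


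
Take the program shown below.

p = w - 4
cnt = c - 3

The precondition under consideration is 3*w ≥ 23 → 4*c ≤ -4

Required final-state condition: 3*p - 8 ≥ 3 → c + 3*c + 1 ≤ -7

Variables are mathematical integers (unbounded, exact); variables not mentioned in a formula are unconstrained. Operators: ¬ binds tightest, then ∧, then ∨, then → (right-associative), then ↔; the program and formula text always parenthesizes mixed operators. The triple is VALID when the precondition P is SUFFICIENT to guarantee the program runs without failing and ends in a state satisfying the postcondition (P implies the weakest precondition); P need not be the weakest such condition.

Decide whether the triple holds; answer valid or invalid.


Working backward. After the program, the postcondition 3*p - 8 ≥ 3 → c + 3*c + 1 ≤ -7 must hold; in canonical form it is 3*p ≥ 11 → 4*c ≤ -8.
Before cnt := c - 3: 3*p ≥ 11 → 4*c ≤ -8
Before p := w - 4: 3*w ≥ 23 → 4*c ≤ -8
The weakest precondition is 3*w ≥ 23 → 4*c ≤ -8.
Check whether 3*w ≥ 23 → 4*c ≤ -4 implies it.
Countermodel: at the initial state c = -1, w = 8, the precondition holds but the weakest precondition fails.
Answer: invalid


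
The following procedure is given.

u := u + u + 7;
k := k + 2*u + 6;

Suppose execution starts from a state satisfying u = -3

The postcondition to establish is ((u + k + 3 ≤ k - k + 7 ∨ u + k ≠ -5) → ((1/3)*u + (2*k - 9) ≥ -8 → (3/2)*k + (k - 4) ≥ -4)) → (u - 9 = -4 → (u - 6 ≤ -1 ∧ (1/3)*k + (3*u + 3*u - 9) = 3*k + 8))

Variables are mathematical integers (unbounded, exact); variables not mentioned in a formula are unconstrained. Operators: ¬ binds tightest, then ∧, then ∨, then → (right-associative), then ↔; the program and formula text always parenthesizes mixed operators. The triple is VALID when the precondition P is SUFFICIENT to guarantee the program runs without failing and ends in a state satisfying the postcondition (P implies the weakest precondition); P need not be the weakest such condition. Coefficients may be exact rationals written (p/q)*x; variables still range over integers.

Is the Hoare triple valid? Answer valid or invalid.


Working backward. After the program, the postcondition ((u + k + 3 ≤ k - k + 7 ∨ u + k ≠ -5) → ((1/3)*u + (2*k - 9) ≥ -8 → (3/2)*k + (k - 4) ≥ -4)) → (u - 9 = -4 → (u - 6 ≤ -1 ∧ (1/3)*k + (3*u + 3*u - 9) = 3*k + 8)) must hold; in canonical form it is ((k + u ≤ 4 ∨ k + u ≠ -5) → (2*k + (1/3)*u ≥ 1 → (5/2)*k ≥ 0)) → (u = 5 → (u ≤ 5 ∧ 6*u = (8/3)*k + 17)).
Before k := k + 2*u + 6: ((k + 3*u ≤ -2 ∨ k + 3*u ≠ -11) → (2*k + (13/3)*u ≥ -11 → (5/2)*k + 5*u ≥ -15)) → (u = 5 → (u ≤ 5 ∧ (2/3)*u = (8/3)*k + 33))
Before u := u + u + 7: ((k + 6*u ≤ -23 ∨ k + 6*u ≠ -32) → (2*k + (26/3)*u ≥ -124/3 → (5/2)*k + 10*u ≥ -50)) → (2*u = -2 → (2*u ≤ -2 ∧ (4/3)*u = (8/3)*k + 85/3))
The weakest precondition is ((k + 6*u ≤ -23 ∨ k + 6*u ≠ -32) → (2*k + (26/3)*u ≥ -124/3 → (5/2)*k + 10*u ≥ -50)) → (2*u = -2 → (2*u ≤ -2 ∧ (4/3)*u = (8/3)*k + 85/3)).
Check whether u = -3 implies it.
Every state satisfying the precondition satisfies the weakest precondition: the implication holds.
Answer: valid


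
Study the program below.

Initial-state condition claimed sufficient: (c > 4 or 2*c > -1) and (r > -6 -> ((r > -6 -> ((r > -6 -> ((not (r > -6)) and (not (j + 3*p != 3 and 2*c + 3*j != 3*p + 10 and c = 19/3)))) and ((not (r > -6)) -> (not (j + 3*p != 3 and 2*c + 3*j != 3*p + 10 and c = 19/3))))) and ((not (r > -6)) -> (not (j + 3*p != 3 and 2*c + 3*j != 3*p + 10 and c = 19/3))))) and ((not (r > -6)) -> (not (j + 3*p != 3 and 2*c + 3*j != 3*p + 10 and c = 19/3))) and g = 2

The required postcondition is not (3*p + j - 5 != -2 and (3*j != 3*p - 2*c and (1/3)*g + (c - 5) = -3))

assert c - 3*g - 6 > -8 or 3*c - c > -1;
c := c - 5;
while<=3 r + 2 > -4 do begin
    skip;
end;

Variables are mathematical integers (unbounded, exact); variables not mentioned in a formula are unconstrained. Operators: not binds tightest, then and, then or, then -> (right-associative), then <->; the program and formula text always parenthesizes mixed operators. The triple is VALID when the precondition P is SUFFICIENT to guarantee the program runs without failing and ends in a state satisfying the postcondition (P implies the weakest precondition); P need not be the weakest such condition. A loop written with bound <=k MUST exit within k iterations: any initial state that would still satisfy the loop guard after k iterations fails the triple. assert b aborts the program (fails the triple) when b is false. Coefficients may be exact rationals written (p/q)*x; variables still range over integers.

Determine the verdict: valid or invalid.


Working backward. After the program, the postcondition not (3*p + j - 5 != -2 and (3*j != 3*p - 2*c and (1/3)*g + (c - 5) = -3)) must hold; in canonical form it is not (j + 3*p != 3 and 2*c + 3*j != 3*p and c + (1/3)*g = 2).
Before the loop (bound <=3), unroll the exhaustion recursion (WP_0 = exit-now case; WP_j = one more guarded iteration, up to j = 3):
  WP_0: (not (r > -6)) and (not (j + 3*p != 3 and 2*c + 3*j != 3*p and c + (1/3)*g = 2))
  WP_1: (r > -6 -> ((not (r > -6)) and (not (j + 3*p != 3 and 2*c + 3*j != 3*p and c + (1/3)*g = 2)))) and ((not (r > -6)) -> (not (j + 3*p != 3 and 2*c + 3*j != 3*p and c + (1/3)*g = 2)))
  WP_2: (r > -6 -> ((r > -6 -> ((not (r > -6)) and (not (j + 3*p != 3 and 2*c + 3*j != 3*p and c + (1/3)*g = 2)))) and ((not (r > -6)) -> (not (j + 3*p != 3 and 2*c + 3*j != 3*p and c + (1/3)*g = 2))))) and ((not (r > -6)) -> (not (j + 3*p != 3 and 2*c + 3*j != 3*p and c + (1/3)*g = 2)))
  WP_3: (r > -6 -> ((r > -6 -> ((r > -6 -> ((not (r > -6)) and (not (j + 3*p != 3 and 2*c + 3*j != 3*p and c + (1/3)*g = 2)))) and ((not (r > -6)) -> (not (j + 3*p != 3 and 2*c + 3*j != 3*p and c + (1/3)*g = 2))))) and ((not (r > -6)) -> (not (j + 3*p != 3 and 2*c + 3*j != 3*p and c + (1/3)*g = 2))))) and ((not (r > -6)) -> (not (j + 3*p != 3 and 2*c + 3*j != 3*p and c + (1/3)*g = 2)))
So before the loop: (r > -6 -> ((r > -6 -> ((r > -6 -> ((not (r > -6)) and (not (j + 3*p != 3 and 2*c + 3*j != 3*p and c + (1/3)*g = 2)))) and ((not (r > -6)) -> (not (j + 3*p != 3 and 2*c + 3*j != 3*p and c + (1/3)*g = 2))))) and ((not (r > -6)) -> (not (j + 3*p != 3 and 2*c + 3*j != 3*p and c + (1/3)*g = 2))))) and ((not (r > -6)) -> (not (j + 3*p != 3 and 2*c + 3*j != 3*p and c + (1/3)*g = 2)))
Before c := c - 5: (r > -6 -> ((r > -6 -> ((r > -6 -> ((not (r > -6)) and (not (j + 3*p != 3 and 2*c + 3*j != 3*p + 10 and c + (1/3)*g = 7)))) and ((not (r > -6)) -> (not (j + 3*p != 3 and 2*c + 3*j != 3*p + 10 and c + (1/3)*g = 7))))) and ((not (r > -6)) -> (not (j + 3*p != 3 and 2*c + 3*j != 3*p + 10 and c + (1/3)*g = 7))))) and ((not (r > -6)) -> (not (j + 3*p != 3 and 2*c + 3*j != 3*p + 10 and c + (1/3)*g = 7)))
Before assert c - 3*g - 6 > -8 or 3*c - c > -1: (c > 3*g - 2 or 2*c > -1) and (r > -6 -> ((r > -6 -> ((r > -6 -> ((not (r > -6)) and (not (j + 3*p != 3 and 2*c + 3*j != 3*p + 10 and c + (1/3)*g = 7)))) and ((not (r > -6)) -> (not (j + 3*p != 3 and 2*c + 3*j != 3*p + 10 and c + (1/3)*g = 7))))) and ((not (r > -6)) -> (not (j + 3*p != 3 and 2*c + 3*j != 3*p + 10 and c + (1/3)*g = 7))))) and ((not (r > -6)) -> (not (j + 3*p != 3 and 2*c + 3*j != 3*p + 10 and c + (1/3)*g = 7)))
The weakest precondition is (c > 3*g - 2 or 2*c > -1) and (r > -6 -> ((r > -6 -> ((r > -6 -> ((not (r > -6)) and (not (j + 3*p != 3 and 2*c + 3*j != 3*p + 10 and c + (1/3)*g = 7)))) and ((not (r > -6)) -> (not (j + 3*p != 3 and 2*c + 3*j != 3*p + 10 and c + (1/3)*g = 7))))) and ((not (r > -6)) -> (not (j + 3*p != 3 and 2*c + 3*j != 3*p + 10 and c + (1/3)*g = 7))))) and ((not (r > -6)) -> (not (j + 3*p != 3 and 2*c + 3*j != 3*p + 10 and c + (1/3)*g = 7))).
Check whether (c > 4 or 2*c > -1) and (r > -6 -> ((r > -6 -> ((r > -6 -> ((not (r > -6)) and (not (j + 3*p != 3 and 2*c + 3*j != 3*p + 10 and c = 19/3)))) and ((not (r > -6)) -> (not (j + 3*p != 3 and 2*c + 3*j != 3*p + 10 and c = 19/3))))) and ((not (r > -6)) -> (not (j + 3*p != 3 and 2*c + 3*j != 3*p + 10 and c = 19/3))))) and ((not (r > -6)) -> (not (j + 3*p != 3 and 2*c + 3*j != 3*p + 10 and c = 19/3))) and g = 2 implies it.
Every state satisfying the precondition satisfies the weakest precondition: the implication holds.
Answer: valid


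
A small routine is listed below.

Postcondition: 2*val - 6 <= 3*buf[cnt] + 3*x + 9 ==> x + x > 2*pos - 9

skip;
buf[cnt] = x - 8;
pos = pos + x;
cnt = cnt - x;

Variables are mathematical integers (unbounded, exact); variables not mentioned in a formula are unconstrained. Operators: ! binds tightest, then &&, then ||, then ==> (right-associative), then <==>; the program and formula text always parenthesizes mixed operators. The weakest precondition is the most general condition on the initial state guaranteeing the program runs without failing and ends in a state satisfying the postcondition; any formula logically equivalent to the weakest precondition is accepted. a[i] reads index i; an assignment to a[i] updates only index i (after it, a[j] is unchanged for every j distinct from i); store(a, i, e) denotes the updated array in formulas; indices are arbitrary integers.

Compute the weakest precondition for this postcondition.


Working backward. After the program, the postcondition 2*val - 6 <= 3*buf[cnt] + 3*x + 9 ==> x + x > 2*pos - 9 must hold; in canonical form it is 2*val <= 3*buf[cnt] + 3*x + 15 ==> 2*x > 2*pos - 9.
Before cnt := cnt - x: 2*val <= 3*buf[cnt - x] + 3*x + 15 ==> 2*x > 2*pos - 9
Before pos := pos + x: 2*val <= 3*buf[cnt - x] + 3*x + 15 ==> 2*pos < 9
Before buf[cnt] := x - 8: 2*val <= 3*store(buf, cnt, x - 8)[cnt - x] + 3*x + 15 ==> 2*pos < 9
Before skip: 2*val <= 3*store(buf, cnt, x - 8)[cnt - x] + 3*x + 15 ==> 2*pos < 9
Answer: WP = 2*val <= 3*store(buf, cnt, x - 8)[cnt - x] + 3*x + 15 ==> 2*pos < 9


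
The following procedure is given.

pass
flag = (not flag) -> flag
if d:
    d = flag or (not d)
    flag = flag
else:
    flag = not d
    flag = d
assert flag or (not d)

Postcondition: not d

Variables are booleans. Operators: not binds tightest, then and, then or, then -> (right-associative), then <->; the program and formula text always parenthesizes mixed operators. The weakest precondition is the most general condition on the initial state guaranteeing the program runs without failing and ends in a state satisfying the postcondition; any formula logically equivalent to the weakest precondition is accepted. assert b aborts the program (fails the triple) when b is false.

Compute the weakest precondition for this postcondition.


Working backward. After the program, not d must hold.
Before assert flag or (not d): (flag or (not d)) and (not d)
Then branch requires (flag or (not (flag or (not d)))) and (not (flag or (not d))); else branch requires not d.
Before the if: d -> ((flag or (not (flag or (not d)))) and (not (flag or (not d))))
Before flag := (not flag) -> flag: d -> ((((not flag) -> flag) or (not (((not flag) -> flag) or (not d)))) and (not (((not flag) -> flag) or (not d))))
Before skip: d -> ((((not flag) -> flag) or (not (((not flag) -> flag) or (not d)))) and (not (((not flag) -> flag) or (not d))))
Answer: WP = d -> ((((not flag) -> flag) or (not (((not flag) -> flag) or (not d)))) and (not (((not flag) -> flag) or (not d))))


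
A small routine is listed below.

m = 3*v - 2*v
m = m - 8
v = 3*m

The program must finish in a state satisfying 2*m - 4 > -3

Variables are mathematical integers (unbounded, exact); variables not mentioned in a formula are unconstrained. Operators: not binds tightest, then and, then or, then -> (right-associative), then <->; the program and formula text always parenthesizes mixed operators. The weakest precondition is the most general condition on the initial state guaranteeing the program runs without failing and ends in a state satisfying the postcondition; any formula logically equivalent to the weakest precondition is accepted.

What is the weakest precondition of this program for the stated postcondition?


Working backward. After the program, the postcondition 2*m - 4 > -3 must hold; in canonical form it is 2*m > 1.
Before v := 3*m: 2*m > 1
Before m := m - 8: 2*m > 17
Before m := 3*v - 2*v: 2*v > 17
Answer: WP = 2*v > 17


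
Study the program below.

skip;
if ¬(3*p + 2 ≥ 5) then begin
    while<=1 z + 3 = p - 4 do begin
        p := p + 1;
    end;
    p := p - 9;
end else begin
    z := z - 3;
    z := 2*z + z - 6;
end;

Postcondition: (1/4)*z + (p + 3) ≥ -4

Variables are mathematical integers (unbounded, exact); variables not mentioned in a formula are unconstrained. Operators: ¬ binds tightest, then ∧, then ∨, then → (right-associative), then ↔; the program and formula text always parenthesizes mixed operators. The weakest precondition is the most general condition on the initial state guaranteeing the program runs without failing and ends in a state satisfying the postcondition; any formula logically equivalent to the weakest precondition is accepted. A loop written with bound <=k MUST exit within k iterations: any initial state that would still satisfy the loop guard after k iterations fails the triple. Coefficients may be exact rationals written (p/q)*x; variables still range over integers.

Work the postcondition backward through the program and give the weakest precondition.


Working backward. After the program, the postcondition (1/4)*z + (p + 3) ≥ -4 must hold; in canonical form it is p + (1/4)*z ≥ -7.
Then branch requires (z = p - 7 → ((¬(z = p - 6)) ∧ p + (1/4)*z ≥ 1)) ∧ ((¬(z = p - 7)) → p + (1/4)*z ≥ 2); else branch requires p + (3/4)*z ≥ -13/4.
Before the if: ((¬(3*p ≥ 3)) → ((z = p - 7 → ((¬(z = p - 6)) ∧ p + (1/4)*z ≥ 1)) ∧ ((¬(z = p - 7)) → p + (1/4)*z ≥ 2))) ∧ (3*p ≥ 3 → p + (3/4)*z ≥ -13/4)
Before skip: ((¬(3*p ≥ 3)) → ((z = p - 7 → ((¬(z = p - 6)) ∧ p + (1/4)*z ≥ 1)) ∧ ((¬(z = p - 7)) → p + (1/4)*z ≥ 2))) ∧ (3*p ≥ 3 → p + (3/4)*z ≥ -13/4)
Answer: WP = ((¬(3*p ≥ 3)) → ((z = p - 7 → ((¬(z = p - 6)) ∧ p + (1/4)*z ≥ 1)) ∧ ((¬(z = p - 7)) → p + (1/4)*z ≥ 2))) ∧ (3*p ≥ 3 → p + (3/4)*z ≥ -13/4)


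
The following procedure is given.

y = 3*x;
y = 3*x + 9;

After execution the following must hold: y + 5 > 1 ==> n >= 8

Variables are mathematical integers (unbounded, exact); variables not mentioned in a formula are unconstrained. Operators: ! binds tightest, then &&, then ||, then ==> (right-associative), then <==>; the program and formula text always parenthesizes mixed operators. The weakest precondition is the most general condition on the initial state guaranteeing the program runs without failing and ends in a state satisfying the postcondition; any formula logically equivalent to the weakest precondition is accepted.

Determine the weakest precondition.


Working backward. After the program, the postcondition y + 5 > 1 ==> n >= 8 must hold; in canonical form it is y > -4 ==> n >= 8.
Before y := 3*x + 9: 3*x > -13 ==> n >= 8
Before y := 3*x: 3*x > -13 ==> n >= 8
Answer: WP = 3*x > -13 ==> n >= 8


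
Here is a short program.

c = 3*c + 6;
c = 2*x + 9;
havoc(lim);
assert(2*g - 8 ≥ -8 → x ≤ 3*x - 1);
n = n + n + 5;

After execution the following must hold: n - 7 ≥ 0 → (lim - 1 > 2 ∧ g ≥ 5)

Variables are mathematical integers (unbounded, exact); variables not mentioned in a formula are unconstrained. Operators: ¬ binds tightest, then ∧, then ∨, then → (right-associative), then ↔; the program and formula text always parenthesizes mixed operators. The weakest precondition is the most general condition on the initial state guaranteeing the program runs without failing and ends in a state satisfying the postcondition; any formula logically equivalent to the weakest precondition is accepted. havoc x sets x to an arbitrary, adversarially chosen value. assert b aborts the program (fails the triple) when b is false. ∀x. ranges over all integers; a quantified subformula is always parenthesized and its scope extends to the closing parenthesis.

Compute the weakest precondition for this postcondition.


Working backward. After the program, the postcondition n - 7 ≥ 0 → (lim - 1 > 2 ∧ g ≥ 5) must hold; in canonical form it is n ≥ 7 → (lim > 3 ∧ g ≥ 5).
Before n := n + n + 5: 2*n ≥ 2 → (lim > 3 ∧ g ≥ 5)
Before assert 2*g - 8 ≥ -8 → x ≤ 3*x - 1: (2*g ≥ 0 → 2*x ≥ 1) ∧ (2*n ≥ 2 → (lim > 3 ∧ g ≥ 5))
Before havoc lim: ∀lim_1. ((2*g ≥ 0 → 2*x ≥ 1) ∧ (2*n ≥ 2 → (lim_1 > 3 ∧ g ≥ 5)))
Before c := 2*x + 9: ∀lim_1. ((2*g ≥ 0 → 2*x ≥ 1) ∧ (2*n ≥ 2 → (lim_1 > 3 ∧ g ≥ 5)))
Before c := 3*c + 6: ∀lim_1. ((2*g ≥ 0 → 2*x ≥ 1) ∧ (2*n ≥ 2 → (lim_1 > 3 ∧ g ≥ 5)))
Answer: WP = ∀lim_1. ((2*g ≥ 0 → 2*x ≥ 1) ∧ (2*n ≥ 2 → (lim_1 > 3 ∧ g ≥ 5)))


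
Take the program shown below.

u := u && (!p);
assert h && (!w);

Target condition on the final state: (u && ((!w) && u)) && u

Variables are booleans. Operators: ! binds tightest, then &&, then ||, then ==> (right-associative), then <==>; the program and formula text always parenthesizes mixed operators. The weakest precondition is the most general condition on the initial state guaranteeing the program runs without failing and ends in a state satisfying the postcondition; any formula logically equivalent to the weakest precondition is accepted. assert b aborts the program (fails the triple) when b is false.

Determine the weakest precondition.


Working backward. After the program, the postcondition (u && ((!w) && u)) && u must hold; in canonical form it is u && (!w).
Before assert h && (!w): h && (!w) && u
Before u := u && (!p): h && (!w) && u && (!p)
Answer: WP = h && (!w) && u && (!p)


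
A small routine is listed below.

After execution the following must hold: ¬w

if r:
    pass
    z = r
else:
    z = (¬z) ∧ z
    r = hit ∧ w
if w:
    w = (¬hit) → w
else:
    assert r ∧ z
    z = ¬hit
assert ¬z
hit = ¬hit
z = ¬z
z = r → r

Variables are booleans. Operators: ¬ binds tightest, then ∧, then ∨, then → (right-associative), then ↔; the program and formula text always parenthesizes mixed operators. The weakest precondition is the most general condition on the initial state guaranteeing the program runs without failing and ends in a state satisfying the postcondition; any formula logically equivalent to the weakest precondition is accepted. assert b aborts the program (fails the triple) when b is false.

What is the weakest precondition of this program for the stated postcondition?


Working backward. After the program, ¬w must hold.
Before z := r → r: ¬w
Before z := ¬z: ¬w
Before hit := ¬hit: ¬w
Before assert ¬z: (¬z) ∧ (¬w)
Then branch requires (¬z) ∧ (¬((¬hit) → w)); else branch requires r ∧ z ∧ hit ∧ (¬w).
Before the if: (w → ((¬z) ∧ (¬((¬hit) → w)))) ∧ ((¬w) → (r ∧ z ∧ hit ∧ (¬w)))
Then branch requires (w → ((¬r) ∧ (¬((¬hit) → w)))) ∧ ((¬w) → (r ∧ hit ∧ (¬w))); else branch requires (w → (¬((¬hit) → w))) ∧ w.
Before the if: (r → ((w → ((¬r) ∧ (¬((¬hit) → w)))) ∧ ((¬w) → (r ∧ hit ∧ (¬w))))) ∧ ((¬r) → ((w → (¬((¬hit) → w))) ∧ w))
Answer: WP = (r → ((w → ((¬r) ∧ (¬((¬hit) → w)))) ∧ ((¬w) → (r ∧ hit ∧ (¬w))))) ∧ ((¬r) → ((w → (¬((¬hit) → w))) ∧ w))


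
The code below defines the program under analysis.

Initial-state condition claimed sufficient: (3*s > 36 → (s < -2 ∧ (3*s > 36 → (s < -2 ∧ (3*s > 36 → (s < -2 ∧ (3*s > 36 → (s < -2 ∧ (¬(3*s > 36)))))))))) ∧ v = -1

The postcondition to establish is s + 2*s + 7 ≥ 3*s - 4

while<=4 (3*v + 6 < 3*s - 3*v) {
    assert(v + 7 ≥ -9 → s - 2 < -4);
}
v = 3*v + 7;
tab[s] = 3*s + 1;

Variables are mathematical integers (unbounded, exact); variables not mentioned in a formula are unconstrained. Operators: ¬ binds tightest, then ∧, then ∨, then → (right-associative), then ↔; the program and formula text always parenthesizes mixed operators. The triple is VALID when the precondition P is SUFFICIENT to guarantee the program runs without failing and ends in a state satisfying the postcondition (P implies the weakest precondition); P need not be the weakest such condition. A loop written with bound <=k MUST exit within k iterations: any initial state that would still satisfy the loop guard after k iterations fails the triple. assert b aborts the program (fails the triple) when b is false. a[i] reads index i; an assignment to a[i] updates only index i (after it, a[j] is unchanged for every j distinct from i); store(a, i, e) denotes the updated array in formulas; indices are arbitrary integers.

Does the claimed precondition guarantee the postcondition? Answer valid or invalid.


Working backward. After the program, the postcondition s + 2*s + 7 ≥ 3*s - 4 must hold; in canonical form it is true.
Before tab[s] := 3*s + 1: true
Before v := 3*v + 7: true
Before the loop (bound <=4), unroll the exhaustion recursion (WP_0 = exit-now case; WP_j = one more guarded iteration, up to j = 4):
  WP_0: ¬(6*v < 3*s - 6)
  WP_1: 6*v < 3*s - 6 → ((v ≥ -16 → s < -2) ∧ (¬(6*v < 3*s - 6)))
  WP_2: 6*v < 3*s - 6 → ((v ≥ -16 → s < -2) ∧ (6*v < 3*s - 6 → ((v ≥ -16 → s < -2) ∧ (¬(6*v < 3*s - 6)))))
  WP_3: 6*v < 3*s - 6 → ((v ≥ -16 → s < -2) ∧ (6*v < 3*s - 6 → ((v ≥ -16 → s < -2) ∧ (6*v < 3*s - 6 → ((v ≥ -16 → s < -2) ∧ (¬(6*v < 3*s - 6)))))))
  WP_4: 6*v < 3*s - 6 → ((v ≥ -16 → s < -2) ∧ (6*v < 3*s - 6 → ((v ≥ -16 → s < -2) ∧ (6*v < 3*s - 6 → ((v ≥ -16 → s < -2) ∧ (6*v < 3*s - 6 → ((v ≥ -16 → s < -2) ∧ (¬(6*v < 3*s - 6)))))))))
So before the loop: 6*v < 3*s - 6 → ((v ≥ -16 → s < -2) ∧ (6*v < 3*s - 6 → ((v ≥ -16 → s < -2) ∧ (6*v < 3*s - 6 → ((v ≥ -16 → s < -2) ∧ (6*v < 3*s - 6 → ((v ≥ -16 → s < -2) ∧ (¬(6*v < 3*s - 6)))))))))
The weakest precondition is 6*v < 3*s - 6 → ((v ≥ -16 → s < -2) ∧ (6*v < 3*s - 6 → ((v ≥ -16 → s < -2) ∧ (6*v < 3*s - 6 → ((v ≥ -16 → s < -2) ∧ (6*v < 3*s - 6 → ((v ≥ -16 → s < -2) ∧ (¬(6*v < 3*s - 6))))))))).
Check whether (3*s > 36 → (s < -2 ∧ (3*s > 36 → (s < -2 ∧ (3*s > 36 → (s < -2 ∧ (3*s > 36 → (s < -2 ∧ (¬(3*s > 36)))))))))) ∧ v = -1 implies it.
Countermodel: at the initial state s = 1, v = -1, the precondition holds but the weakest precondition fails.
Answer: invalid


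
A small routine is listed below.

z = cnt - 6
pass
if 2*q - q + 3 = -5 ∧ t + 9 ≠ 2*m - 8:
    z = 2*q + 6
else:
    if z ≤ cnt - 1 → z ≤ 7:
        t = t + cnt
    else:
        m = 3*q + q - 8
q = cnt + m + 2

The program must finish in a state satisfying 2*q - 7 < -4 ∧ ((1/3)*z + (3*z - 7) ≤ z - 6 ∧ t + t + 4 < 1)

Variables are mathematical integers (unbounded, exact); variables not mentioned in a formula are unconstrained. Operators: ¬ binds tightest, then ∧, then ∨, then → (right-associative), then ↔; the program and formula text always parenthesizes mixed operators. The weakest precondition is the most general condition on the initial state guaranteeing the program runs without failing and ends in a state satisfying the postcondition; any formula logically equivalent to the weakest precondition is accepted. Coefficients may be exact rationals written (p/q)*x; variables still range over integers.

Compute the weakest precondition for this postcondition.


Working backward. After the program, the postcondition 2*q - 7 < -4 ∧ ((1/3)*z + (3*z - 7) ≤ z - 6 ∧ t + t + 4 < 1) must hold; in canonical form it is 2*q < 3 ∧ (7/3)*z ≤ 1 ∧ 2*t < -3.
Before q := cnt + m + 2: 2*cnt + 2*m < -1 ∧ (7/3)*z ≤ 1 ∧ 2*t < -3
Then branch requires 2*cnt + 2*m < -1 ∧ (14/3)*q ≤ -13 ∧ 2*t < -3; else branch requires ((z ≤ cnt - 1 → z ≤ 7) → (2*cnt + 2*m < -1 ∧ (7/3)*z ≤ 1 ∧ 2*cnt + 2*t < -3)) ∧ ((¬(z ≤ cnt - 1 → z ≤ 7)) → (2*cnt + 8*q < 15 ∧ (7/3)*z ≤ 1 ∧ 2*t < -3)).
Before the if: ((q = -8 ∧ t ≠ 2*m - 17) → (2*cnt + 2*m < -1 ∧ (14/3)*q ≤ -13 ∧ 2*t < -3)) ∧ ((¬(q = -8 ∧ t ≠ 2*m - 17)) → (((z ≤ cnt - 1 → z ≤ 7) → (2*cnt + 2*m < -1 ∧ (7/3)*z ≤ 1 ∧ 2*cnt + 2*t < -3)) ∧ ((¬(z ≤ cnt - 1 → z ≤ 7)) → (2*cnt + 8*q < 15 ∧ (7/3)*z ≤ 1 ∧ 2*t < -3))))
Before skip: ((q = -8 ∧ t ≠ 2*m - 17) → (2*cnt + 2*m < -1 ∧ (14/3)*q ≤ -13 ∧ 2*t < -3)) ∧ ((¬(q = -8 ∧ t ≠ 2*m - 17)) → (((z ≤ cnt - 1 → z ≤ 7) → (2*cnt + 2*m < -1 ∧ (7/3)*z ≤ 1 ∧ 2*cnt + 2*t < -3)) ∧ ((¬(z ≤ cnt - 1 → z ≤ 7)) → (2*cnt + 8*q < 15 ∧ (7/3)*z ≤ 1 ∧ 2*t < -3))))
Before z := cnt - 6: ((q = -8 ∧ t ≠ 2*m - 17) → (2*cnt + 2*m < -1 ∧ (14/3)*q ≤ -13 ∧ 2*t < -3)) ∧ ((¬(q = -8 ∧ t ≠ 2*m - 17)) → ((cnt ≤ 13 → (2*cnt + 2*m < -1 ∧ (7/3)*cnt ≤ 15 ∧ 2*cnt + 2*t < -3)) ∧ ((¬(cnt ≤ 13)) → (2*cnt + 8*q < 15 ∧ (7/3)*cnt ≤ 15 ∧ 2*t < -3))))
Answer: WP = ((q = -8 ∧ t ≠ 2*m - 17) → (2*cnt + 2*m < -1 ∧ (14/3)*q ≤ -13 ∧ 2*t < -3)) ∧ ((¬(q = -8 ∧ t ≠ 2*m - 17)) → ((cnt ≤ 13 → (2*cnt + 2*m < -1 ∧ (7/3)*cnt ≤ 15 ∧ 2*cnt + 2*t < -3)) ∧ ((¬(cnt ≤ 13)) → (2*cnt + 8*q < 15 ∧ (7/3)*cnt ≤ 15 ∧ 2*t < -3))))


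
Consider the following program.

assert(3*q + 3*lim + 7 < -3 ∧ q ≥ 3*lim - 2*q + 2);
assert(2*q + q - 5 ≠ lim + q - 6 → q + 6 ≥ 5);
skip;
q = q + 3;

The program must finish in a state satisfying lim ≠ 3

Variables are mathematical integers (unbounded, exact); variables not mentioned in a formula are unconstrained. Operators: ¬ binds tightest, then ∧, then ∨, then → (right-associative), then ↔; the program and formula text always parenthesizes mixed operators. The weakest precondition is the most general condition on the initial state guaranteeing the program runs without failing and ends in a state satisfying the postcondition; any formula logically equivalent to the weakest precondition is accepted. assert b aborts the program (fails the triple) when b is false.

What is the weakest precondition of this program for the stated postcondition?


Working backward. After the program, lim ≠ 3 must hold.
Before q := q + 3: lim ≠ 3
Before skip: lim ≠ 3
Before assert 2*q + q - 5 ≠ lim + q - 6 → q + 6 ≥ 5: (2*q ≠ lim - 1 → q ≥ -1) ∧ lim ≠ 3
Before assert 3*q + 3*lim + 7 < -3 ∧ q ≥ 3*lim - 2*q + 2: 3*lim + 3*q < -10 ∧ 3*q ≥ 3*lim + 2 ∧ (2*q ≠ lim - 1 → q ≥ -1) ∧ lim ≠ 3
Answer: WP = 3*lim + 3*q < -10 ∧ 3*q ≥ 3*lim + 2 ∧ (2*q ≠ lim - 1 → q ≥ -1) ∧ lim ≠ 3


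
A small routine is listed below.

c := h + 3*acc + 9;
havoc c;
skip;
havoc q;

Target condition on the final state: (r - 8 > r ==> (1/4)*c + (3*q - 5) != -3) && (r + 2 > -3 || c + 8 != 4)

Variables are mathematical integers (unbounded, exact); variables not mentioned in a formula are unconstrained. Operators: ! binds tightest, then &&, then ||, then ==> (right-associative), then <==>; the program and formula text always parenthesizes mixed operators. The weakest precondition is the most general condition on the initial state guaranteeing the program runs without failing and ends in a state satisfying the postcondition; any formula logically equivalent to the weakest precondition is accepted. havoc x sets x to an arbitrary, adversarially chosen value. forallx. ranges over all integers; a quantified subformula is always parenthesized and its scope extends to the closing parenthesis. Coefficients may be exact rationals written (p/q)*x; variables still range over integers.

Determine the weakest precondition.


Working backward. After the program, the postcondition (r - 8 > r ==> (1/4)*c + (3*q - 5) != -3) && (r + 2 > -3 || c + 8 != 4) must hold; in canonical form it is r > -5 || c != -4.
Before havoc q: r > -5 || c != -4
Before skip: r > -5 || c != -4
Before havoc c: forall c_1. (r > -5 || c_1 != -4)
Before c := h + 3*acc + 9: forall c_1. (r > -5 || c_1 != -4)
Answer: WP = forall c_1. (r > -5 || c_1 != -4)


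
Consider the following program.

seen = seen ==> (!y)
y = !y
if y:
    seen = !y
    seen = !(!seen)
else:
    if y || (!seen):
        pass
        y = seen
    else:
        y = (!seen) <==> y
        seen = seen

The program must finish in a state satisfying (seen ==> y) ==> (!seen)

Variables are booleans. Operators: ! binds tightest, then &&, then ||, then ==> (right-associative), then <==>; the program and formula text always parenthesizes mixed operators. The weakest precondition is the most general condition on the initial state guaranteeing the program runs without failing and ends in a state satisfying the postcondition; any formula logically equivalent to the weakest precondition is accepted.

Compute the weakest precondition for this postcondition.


Working backward. After the program, (seen ==> y) ==> (!seen) must hold.
Then branch requires ((!y) ==> y) ==> y; else branch requires ((y || (!seen)) ==> (!seen)) && ((!(y || (!seen))) ==> ((seen ==> ((!seen) <==> y)) ==> (!seen))).
Before the if: (y ==> (((!y) ==> y) ==> y)) && ((!y) ==> (((y || (!seen)) ==> (!seen)) && ((!(y || (!seen))) ==> ((seen ==> ((!seen) <==> y)) ==> (!seen)))))
Before y := !y: ((!y) ==> ((y ==> (!y)) ==> (!y))) && (y ==> ((((!y) || (!seen)) ==> (!seen)) && ((!((!y) || (!seen))) ==> ((seen ==> ((!seen) <==> (!y))) ==> (!seen)))))
Before seen := seen ==> (!y): ((!y) ==> ((y ==> (!y)) ==> (!y))) && (y ==> ((((!y) || (!(seen ==> (!y)))) ==> (!(seen ==> (!y)))) && ((!((!y) || (!(seen ==> (!y))))) ==> (((seen ==> (!y)) ==> ((!(seen ==> (!y))) <==> (!y))) ==> (!(seen ==> (!y)))))))
Answer: WP = ((!y) ==> ((y ==> (!y)) ==> (!y))) && (y ==> ((((!y) || (!(seen ==> (!y)))) ==> (!(seen ==> (!y)))) && ((!((!y) || (!(seen ==> (!y))))) ==> (((seen ==> (!y)) ==> ((!(seen ==> (!y))) <==> (!y))) ==> (!(seen ==> (!y)))))))


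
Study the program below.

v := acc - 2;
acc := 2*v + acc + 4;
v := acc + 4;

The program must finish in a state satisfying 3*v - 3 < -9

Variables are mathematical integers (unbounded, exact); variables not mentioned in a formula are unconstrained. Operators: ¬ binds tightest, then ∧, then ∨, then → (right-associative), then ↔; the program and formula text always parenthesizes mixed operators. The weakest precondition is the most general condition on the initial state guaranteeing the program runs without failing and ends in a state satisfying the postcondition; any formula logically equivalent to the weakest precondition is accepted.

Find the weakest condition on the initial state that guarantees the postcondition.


Working backward. After the program, the postcondition 3*v - 3 < -9 must hold; in canonical form it is 3*v < -6.
Before v := acc + 4: 3*acc < -18
Before acc := 2*v + acc + 4: 3*acc + 6*v < -30
Before v := acc - 2: 9*acc < -18
Answer: WP = 9*acc < -18


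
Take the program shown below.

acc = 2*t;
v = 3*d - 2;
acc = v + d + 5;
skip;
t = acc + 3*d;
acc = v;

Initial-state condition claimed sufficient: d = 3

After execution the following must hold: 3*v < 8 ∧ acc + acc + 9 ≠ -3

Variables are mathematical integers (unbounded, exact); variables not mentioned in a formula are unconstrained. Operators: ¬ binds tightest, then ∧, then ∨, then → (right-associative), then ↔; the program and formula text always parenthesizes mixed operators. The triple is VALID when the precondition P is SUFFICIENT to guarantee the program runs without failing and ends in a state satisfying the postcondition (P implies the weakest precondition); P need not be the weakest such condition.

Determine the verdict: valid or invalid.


Working backward. After the program, the postcondition 3*v < 8 ∧ acc + acc + 9 ≠ -3 must hold; in canonical form it is 3*v < 8 ∧ 2*acc ≠ -12.
Before acc := v: 3*v < 8 ∧ 2*v ≠ -12
Before t := acc + 3*d: 3*v < 8 ∧ 2*v ≠ -12
Before skip: 3*v < 8 ∧ 2*v ≠ -12
Before acc := v + d + 5: 3*v < 8 ∧ 2*v ≠ -12
Before v := 3*d - 2: 9*d < 14 ∧ 6*d ≠ -8
Before acc := 2*t: 9*d < 14 ∧ 6*d ≠ -8
The weakest precondition is 9*d < 14 ∧ 6*d ≠ -8.
Check whether d = 3 implies it.
Countermodel: at the initial state d = 3, the precondition holds but the weakest precondition fails.
Answer: invalid


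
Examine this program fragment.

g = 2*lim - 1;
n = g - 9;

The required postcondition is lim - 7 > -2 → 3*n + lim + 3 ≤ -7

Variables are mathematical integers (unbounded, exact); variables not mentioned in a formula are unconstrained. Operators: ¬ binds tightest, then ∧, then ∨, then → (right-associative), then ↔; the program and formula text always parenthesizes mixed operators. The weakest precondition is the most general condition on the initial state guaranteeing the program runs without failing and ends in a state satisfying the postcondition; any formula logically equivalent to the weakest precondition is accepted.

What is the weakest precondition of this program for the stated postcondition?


Working backward. After the program, the postcondition lim - 7 > -2 → 3*n + lim + 3 ≤ -7 must hold; in canonical form it is lim > 5 → lim + 3*n ≤ -10.
Before n := g - 9: lim > 5 → 3*g + lim ≤ 17
Before g := 2*lim - 1: lim > 5 → 7*lim ≤ 20
Answer: WP = lim > 5 → 7*lim ≤ 20
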